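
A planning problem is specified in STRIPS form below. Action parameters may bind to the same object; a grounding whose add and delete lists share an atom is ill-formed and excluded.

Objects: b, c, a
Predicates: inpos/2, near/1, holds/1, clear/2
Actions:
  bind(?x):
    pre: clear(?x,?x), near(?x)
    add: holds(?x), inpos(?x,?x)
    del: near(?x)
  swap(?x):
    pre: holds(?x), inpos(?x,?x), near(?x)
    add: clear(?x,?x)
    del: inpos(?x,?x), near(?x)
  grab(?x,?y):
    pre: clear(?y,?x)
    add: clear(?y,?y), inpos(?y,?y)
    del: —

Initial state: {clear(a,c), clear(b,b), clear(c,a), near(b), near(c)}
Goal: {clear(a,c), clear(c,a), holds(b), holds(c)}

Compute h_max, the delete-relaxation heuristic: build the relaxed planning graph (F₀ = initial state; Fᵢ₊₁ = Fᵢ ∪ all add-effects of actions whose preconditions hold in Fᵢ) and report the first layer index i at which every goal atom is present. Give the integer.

2

F0 = init (5 atoms)
F1 = F0 ∪ {clear(a,a), clear(c,c), holds(b), inpos(a,a), inpos(b,b), inpos(c,c)}  (11 atoms)
F2 = F1 ∪ {holds(c)}  (12 atoms)
goal ⊆ F2  ⇒  h_max = 2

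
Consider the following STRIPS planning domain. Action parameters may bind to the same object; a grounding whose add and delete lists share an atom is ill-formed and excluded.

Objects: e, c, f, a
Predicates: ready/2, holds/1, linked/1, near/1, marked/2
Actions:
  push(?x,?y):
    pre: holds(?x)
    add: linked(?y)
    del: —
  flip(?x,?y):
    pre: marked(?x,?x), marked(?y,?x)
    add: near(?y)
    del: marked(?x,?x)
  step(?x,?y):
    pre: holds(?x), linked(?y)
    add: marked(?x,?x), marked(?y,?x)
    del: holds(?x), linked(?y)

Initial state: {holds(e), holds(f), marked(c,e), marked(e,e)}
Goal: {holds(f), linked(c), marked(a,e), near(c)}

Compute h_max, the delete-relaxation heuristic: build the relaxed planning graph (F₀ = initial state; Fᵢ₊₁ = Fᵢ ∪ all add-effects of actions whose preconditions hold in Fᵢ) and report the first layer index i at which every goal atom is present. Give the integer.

2

F0 = init (4 atoms)
F1 = F0 ∪ {linked(a), linked(c), linked(e), linked(f), near(c), near(e)}  (10 atoms)
F2 = F1 ∪ {marked(a,e), marked(a,f), marked(c,f), marked(e,f), marked(f,e), marked(f,f)}  (16 atoms)
goal ⊆ F2  ⇒  h_max = 2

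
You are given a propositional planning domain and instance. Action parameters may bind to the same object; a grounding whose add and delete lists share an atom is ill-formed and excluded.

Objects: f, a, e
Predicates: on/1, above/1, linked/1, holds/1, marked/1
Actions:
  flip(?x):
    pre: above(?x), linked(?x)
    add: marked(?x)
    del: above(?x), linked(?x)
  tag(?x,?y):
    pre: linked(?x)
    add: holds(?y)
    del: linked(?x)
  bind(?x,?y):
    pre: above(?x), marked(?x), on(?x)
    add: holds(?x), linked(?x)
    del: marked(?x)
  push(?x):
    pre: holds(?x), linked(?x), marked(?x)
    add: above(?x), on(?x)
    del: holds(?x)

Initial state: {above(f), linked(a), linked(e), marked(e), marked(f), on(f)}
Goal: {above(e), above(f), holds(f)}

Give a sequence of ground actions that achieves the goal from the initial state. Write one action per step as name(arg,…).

tag(a,e); bind(f,f); push(e)

1. tag(a,e)  →  {above(f), holds(e), linked(e), marked(e), marked(f), on(f)}
2. bind(f,f)  →  {above(f), holds(e), holds(f), linked(e), linked(f), marked(e), on(f)}
3. push(e)  →  {above(e), above(f), holds(f), linked(e), linked(f), marked(e), on(e), on(f)}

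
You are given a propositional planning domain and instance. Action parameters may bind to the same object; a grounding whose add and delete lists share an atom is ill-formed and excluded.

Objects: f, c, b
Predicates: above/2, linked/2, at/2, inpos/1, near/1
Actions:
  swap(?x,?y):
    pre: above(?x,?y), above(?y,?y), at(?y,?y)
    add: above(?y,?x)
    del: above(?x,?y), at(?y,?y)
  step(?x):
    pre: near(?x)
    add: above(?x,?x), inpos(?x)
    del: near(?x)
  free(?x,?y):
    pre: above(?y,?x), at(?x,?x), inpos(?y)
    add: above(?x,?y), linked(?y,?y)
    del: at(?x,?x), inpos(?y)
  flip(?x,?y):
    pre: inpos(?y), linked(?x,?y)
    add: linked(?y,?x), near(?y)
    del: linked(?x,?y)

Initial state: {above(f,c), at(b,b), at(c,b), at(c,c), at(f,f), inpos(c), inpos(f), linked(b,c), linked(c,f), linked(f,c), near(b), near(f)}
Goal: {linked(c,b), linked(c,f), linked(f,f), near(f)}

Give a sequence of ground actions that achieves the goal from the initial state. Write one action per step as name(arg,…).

1. free(c,f)  →  {above(c,f), above(f,c), at(b,b), at(c,b), at(f,f), inpos(c), linked(b,c), linked(c,f), linked(f,c), linked(f,f), near(b), near(f)}
2. flip(b,c)  →  {above(c,f), above(f,c), at(b,b), at(c,b), at(f,f), inpos(c), linked(c,b), linked(c,f), linked(f,c), linked(f,f), near(b), near(c), near(f)}

free(c,f); flip(b,c)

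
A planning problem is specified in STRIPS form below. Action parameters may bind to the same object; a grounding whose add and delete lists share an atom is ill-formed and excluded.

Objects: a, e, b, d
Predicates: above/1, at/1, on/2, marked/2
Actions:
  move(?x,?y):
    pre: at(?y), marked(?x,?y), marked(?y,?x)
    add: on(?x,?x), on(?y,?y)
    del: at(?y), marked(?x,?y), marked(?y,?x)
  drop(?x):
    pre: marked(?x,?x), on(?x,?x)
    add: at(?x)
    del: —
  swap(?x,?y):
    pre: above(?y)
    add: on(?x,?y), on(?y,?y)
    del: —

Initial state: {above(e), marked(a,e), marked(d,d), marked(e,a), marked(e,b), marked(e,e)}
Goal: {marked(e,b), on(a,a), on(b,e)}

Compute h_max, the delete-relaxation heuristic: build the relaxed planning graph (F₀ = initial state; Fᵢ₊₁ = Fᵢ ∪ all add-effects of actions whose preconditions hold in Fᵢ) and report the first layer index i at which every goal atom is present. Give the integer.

3

F0 = init (6 atoms)
F1 = F0 ∪ {on(a,e), on(b,e), on(d,e), on(e,e)}  (10 atoms)
F2 = F1 ∪ {at(e)}  (11 atoms)
F3 = F2 ∪ {on(a,a)}  (12 atoms)
goal ⊆ F3  ⇒  h_max = 3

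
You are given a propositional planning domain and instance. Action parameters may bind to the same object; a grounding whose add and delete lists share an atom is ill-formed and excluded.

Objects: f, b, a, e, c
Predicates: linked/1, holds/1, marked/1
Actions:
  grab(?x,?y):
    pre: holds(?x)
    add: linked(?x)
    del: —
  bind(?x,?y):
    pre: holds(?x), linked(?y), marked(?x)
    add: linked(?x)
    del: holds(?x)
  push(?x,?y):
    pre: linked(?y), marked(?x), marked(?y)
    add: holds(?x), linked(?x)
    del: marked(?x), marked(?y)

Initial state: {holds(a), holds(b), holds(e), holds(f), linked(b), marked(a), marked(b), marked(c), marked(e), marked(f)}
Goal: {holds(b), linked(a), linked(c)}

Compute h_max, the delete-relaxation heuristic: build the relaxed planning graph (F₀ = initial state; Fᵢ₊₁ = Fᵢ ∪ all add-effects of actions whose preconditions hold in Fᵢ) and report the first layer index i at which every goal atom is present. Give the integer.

F0 = init (10 atoms)
F1 = F0 ∪ {holds(c), linked(a), linked(c), linked(e), linked(f)}  (15 atoms)
goal ⊆ F1  ⇒  h_max = 1

1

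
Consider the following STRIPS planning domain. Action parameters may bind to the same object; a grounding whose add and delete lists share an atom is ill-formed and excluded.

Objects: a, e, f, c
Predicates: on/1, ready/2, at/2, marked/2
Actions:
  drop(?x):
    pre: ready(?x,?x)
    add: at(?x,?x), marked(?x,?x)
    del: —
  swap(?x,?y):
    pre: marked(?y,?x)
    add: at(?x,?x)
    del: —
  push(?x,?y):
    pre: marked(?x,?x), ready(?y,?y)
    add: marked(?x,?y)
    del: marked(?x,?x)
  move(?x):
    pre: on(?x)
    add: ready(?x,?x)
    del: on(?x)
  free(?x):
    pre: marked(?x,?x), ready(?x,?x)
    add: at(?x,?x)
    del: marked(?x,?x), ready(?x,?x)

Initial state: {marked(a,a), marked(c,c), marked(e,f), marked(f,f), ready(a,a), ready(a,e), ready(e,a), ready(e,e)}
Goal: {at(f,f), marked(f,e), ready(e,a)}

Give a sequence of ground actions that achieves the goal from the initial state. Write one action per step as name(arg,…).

1. swap(f,e)  →  {at(f,f), marked(a,a), marked(c,c), marked(e,f), marked(f,f), ready(a,a), ready(a,e), ready(e,a), ready(e,e)}
2. push(f,e)  →  {at(f,f), marked(a,a), marked(c,c), marked(e,f), marked(f,e), ready(a,a), ready(a,e), ready(e,a), ready(e,e)}

swap(f,e); push(f,e)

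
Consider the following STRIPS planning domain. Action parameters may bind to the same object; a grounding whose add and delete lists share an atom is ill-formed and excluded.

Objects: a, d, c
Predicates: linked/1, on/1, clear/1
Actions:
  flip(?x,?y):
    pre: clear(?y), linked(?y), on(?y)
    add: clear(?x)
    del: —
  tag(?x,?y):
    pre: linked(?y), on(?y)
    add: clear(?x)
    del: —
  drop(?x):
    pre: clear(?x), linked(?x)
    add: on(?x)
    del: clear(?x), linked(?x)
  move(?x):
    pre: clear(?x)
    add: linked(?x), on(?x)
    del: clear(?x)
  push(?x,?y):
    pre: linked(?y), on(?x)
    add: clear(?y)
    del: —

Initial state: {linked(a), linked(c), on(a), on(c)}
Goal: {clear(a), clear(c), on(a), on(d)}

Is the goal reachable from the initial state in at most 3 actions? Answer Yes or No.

No

1. tag(a,a)  →  {clear(a), linked(a), linked(c), on(a), on(c)}
2. flip(d,a)  →  {clear(a), clear(d), linked(a), linked(c), on(a), on(c)}
3. flip(c,a)  →  {clear(a), clear(c), clear(d), linked(a), linked(c), on(a), on(c)}
4. move(d)  →  {clear(a), clear(c), linked(a), linked(c), linked(d), on(a), on(c), on(d)}
optimal plan length = 4; 4 > 3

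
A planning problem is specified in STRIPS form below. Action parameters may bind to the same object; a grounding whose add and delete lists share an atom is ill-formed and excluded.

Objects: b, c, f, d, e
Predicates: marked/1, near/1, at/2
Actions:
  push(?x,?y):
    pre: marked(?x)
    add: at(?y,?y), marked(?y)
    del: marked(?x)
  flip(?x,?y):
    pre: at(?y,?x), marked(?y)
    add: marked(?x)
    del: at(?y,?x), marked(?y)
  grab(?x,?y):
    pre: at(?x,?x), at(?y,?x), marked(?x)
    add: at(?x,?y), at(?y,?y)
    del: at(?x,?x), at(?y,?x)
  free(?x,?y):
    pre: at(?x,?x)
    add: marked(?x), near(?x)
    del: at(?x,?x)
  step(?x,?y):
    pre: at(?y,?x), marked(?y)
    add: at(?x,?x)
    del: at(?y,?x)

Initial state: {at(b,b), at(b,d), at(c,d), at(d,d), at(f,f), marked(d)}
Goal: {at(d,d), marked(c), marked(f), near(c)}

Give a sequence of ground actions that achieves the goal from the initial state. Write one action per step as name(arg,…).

1. push(d,c)  →  {at(b,b), at(b,d), at(c,c), at(c,d), at(d,d), at(f,f), marked(c)}
2. push(c,f)  →  {at(b,b), at(b,d), at(c,c), at(c,d), at(d,d), at(f,f), marked(f)}
3. free(c,b)  →  {at(b,b), at(b,d), at(c,d), at(d,d), at(f,f), marked(c), marked(f), near(c)}

push(d,c); push(c,f); free(c,b)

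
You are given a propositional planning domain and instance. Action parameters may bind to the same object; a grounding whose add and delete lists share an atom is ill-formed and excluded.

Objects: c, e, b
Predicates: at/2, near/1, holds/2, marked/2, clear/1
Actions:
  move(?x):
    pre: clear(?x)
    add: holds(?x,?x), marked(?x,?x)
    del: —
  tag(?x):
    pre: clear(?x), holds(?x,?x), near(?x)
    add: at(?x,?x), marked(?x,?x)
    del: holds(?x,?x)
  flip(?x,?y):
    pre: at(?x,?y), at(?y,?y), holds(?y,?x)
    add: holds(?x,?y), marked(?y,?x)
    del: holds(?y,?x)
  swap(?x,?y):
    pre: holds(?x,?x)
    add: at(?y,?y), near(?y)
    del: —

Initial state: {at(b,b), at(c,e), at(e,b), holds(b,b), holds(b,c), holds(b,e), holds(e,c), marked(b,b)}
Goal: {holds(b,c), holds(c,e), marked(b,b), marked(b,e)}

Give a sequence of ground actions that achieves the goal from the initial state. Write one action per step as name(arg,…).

flip(e,b); swap(b,e); flip(c,e)

1. flip(e,b)  →  {at(b,b), at(c,e), at(e,b), holds(b,b), holds(b,c), holds(e,b), holds(e,c), marked(b,b), marked(b,e)}
2. swap(b,e)  →  {at(b,b), at(c,e), at(e,b), at(e,e), holds(b,b), holds(b,c), holds(e,b), holds(e,c), marked(b,b), marked(b,e), near(e)}
3. flip(c,e)  →  {at(b,b), at(c,e), at(e,b), at(e,e), holds(b,b), holds(b,c), holds(c,e), holds(e,b), marked(b,b), marked(b,e), marked(e,c), near(e)}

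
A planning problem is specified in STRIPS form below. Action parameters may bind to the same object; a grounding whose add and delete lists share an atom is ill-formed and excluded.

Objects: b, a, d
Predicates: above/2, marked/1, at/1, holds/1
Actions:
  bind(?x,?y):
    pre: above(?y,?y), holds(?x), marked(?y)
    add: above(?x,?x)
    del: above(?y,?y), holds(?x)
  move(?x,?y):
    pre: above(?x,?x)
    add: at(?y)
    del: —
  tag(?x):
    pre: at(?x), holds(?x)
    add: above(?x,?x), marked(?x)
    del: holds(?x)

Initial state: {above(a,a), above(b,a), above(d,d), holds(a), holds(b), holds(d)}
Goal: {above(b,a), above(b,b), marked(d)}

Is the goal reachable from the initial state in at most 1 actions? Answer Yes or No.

1. move(a,d)  →  {above(a,a), above(b,a), above(d,d), at(d), holds(a), holds(b), holds(d)}
2. tag(d)  →  {above(a,a), above(b,a), above(d,d), at(d), holds(a), holds(b), marked(d)}
3. bind(b,d)  →  {above(a,a), above(b,a), above(b,b), at(d), holds(a), marked(d)}
optimal plan length = 3; 3 > 1

No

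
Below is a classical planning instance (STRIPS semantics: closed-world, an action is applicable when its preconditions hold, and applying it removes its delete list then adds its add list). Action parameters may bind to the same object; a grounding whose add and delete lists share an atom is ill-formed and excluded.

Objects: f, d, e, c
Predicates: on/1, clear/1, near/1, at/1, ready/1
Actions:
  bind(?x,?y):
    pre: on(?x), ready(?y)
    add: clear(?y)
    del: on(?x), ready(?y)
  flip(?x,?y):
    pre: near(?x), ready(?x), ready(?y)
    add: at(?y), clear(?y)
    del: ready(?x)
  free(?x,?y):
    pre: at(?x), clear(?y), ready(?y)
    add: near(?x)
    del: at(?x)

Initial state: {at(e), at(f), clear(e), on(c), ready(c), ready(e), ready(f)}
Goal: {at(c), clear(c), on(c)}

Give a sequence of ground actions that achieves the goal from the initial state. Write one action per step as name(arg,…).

free(f,e); flip(f,c)

1. free(f,e)  →  {at(e), clear(e), near(f), on(c), ready(c), ready(e), ready(f)}
2. flip(f,c)  →  {at(c), at(e), clear(c), clear(e), near(f), on(c), ready(c), ready(e)}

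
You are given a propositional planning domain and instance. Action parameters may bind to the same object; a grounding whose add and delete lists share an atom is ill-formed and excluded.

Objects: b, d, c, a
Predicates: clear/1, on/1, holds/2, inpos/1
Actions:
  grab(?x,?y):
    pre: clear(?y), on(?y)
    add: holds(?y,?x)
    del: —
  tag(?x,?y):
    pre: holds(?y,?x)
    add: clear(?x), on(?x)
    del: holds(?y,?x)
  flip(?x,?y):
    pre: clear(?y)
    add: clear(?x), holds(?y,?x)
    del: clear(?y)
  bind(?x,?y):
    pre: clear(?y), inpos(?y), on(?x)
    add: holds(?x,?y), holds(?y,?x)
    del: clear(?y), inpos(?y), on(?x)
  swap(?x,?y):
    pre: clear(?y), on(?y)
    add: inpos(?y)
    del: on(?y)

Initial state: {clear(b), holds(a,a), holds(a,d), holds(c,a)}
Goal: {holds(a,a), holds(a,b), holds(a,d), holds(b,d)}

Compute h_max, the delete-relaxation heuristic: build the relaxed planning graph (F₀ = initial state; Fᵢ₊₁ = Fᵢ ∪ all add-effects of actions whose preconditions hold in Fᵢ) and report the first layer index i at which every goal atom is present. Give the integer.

2

F0 = init (4 atoms)
F1 = F0 ∪ {clear(a), clear(c), clear(d), holds(b,a), holds(b,c), holds(b,d), on(a), on(d)}  (12 atoms)
F2 = F1 ∪ {holds(a,b), holds(a,c), holds(c,b), holds(c,d), holds(d,a), holds(d,b), holds(d,c), holds(d,d), inpos(a), inpos(d), on(c)}  (23 atoms)
goal ⊆ F2  ⇒  h_max = 2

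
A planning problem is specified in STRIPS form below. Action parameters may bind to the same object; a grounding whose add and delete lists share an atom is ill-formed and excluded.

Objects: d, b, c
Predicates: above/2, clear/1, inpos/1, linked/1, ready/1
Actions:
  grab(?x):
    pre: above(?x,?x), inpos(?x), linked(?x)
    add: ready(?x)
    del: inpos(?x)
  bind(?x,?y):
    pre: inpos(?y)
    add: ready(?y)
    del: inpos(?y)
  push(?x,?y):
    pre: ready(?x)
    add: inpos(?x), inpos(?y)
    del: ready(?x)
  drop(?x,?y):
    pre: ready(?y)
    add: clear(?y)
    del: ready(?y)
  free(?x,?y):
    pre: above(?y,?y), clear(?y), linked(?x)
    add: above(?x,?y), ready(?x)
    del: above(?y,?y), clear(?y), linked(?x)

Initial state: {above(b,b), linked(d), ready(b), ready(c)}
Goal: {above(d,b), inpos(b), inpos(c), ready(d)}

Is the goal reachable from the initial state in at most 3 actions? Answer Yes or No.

Yes

1. push(c,b)  →  {above(b,b), inpos(b), inpos(c), linked(d), ready(b)}
2. drop(d,b)  →  {above(b,b), clear(b), inpos(b), inpos(c), linked(d)}
3. free(d,b)  →  {above(d,b), inpos(b), inpos(c), ready(d)}
optimal plan length = 3; 3 ≤ 3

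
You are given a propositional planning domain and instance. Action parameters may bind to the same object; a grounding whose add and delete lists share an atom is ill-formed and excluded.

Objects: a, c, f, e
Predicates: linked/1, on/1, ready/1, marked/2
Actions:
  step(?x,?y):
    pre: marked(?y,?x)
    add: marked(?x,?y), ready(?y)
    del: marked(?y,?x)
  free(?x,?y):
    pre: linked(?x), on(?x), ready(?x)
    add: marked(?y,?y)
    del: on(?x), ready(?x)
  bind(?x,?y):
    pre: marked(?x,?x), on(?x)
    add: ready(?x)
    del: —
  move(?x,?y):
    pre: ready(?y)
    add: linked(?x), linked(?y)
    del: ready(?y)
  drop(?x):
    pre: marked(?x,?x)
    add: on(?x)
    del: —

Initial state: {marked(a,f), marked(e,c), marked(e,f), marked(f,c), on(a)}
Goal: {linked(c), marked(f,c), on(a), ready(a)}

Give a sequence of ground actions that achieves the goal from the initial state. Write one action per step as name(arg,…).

1. step(c,e)  →  {marked(a,f), marked(c,e), marked(e,f), marked(f,c), on(a), ready(e)}
2. step(f,a)  →  {marked(c,e), marked(e,f), marked(f,a), marked(f,c), on(a), ready(a), ready(e)}
3. move(c,e)  →  {linked(c), linked(e), marked(c,e), marked(e,f), marked(f,a), marked(f,c), on(a), ready(a)}

step(c,e); step(f,a); move(c,e)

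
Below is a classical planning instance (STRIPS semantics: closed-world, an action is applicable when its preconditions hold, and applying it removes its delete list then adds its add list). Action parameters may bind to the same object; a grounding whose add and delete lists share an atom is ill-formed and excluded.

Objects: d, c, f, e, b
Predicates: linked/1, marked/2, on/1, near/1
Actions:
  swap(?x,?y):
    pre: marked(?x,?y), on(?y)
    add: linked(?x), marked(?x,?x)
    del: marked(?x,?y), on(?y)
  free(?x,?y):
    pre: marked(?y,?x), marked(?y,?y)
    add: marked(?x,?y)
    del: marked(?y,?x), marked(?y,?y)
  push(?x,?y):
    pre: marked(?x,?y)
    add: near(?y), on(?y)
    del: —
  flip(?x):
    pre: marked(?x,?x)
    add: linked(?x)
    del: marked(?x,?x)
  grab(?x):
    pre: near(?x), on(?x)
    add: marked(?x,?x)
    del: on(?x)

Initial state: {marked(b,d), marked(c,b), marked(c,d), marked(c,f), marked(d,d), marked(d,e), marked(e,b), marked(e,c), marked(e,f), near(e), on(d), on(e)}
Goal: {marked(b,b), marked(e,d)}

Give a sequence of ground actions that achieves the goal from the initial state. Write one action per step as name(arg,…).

1. swap(b,d)  →  {linked(b), marked(b,b), marked(c,b), marked(c,d), marked(c,f), marked(d,d), marked(d,e), marked(e,b), marked(e,c), marked(e,f), near(e), on(e)}
2. free(e,d)  →  {linked(b), marked(b,b), marked(c,b), marked(c,d), marked(c,f), marked(e,b), marked(e,c), marked(e,d), marked(e,f), near(e), on(e)}

swap(b,d); free(e,d)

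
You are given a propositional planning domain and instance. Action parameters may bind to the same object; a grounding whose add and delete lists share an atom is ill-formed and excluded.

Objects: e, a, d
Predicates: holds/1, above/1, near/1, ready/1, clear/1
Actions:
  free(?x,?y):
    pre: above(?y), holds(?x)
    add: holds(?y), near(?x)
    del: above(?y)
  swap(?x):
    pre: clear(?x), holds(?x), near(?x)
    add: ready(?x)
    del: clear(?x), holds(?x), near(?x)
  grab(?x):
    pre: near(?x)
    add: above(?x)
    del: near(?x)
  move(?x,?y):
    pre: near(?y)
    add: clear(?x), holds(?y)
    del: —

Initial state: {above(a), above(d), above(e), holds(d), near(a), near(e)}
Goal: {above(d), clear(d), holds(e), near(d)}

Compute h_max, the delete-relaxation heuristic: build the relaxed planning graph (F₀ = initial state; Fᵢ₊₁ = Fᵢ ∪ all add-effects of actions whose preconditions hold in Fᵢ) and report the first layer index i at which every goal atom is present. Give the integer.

F0 = init (6 atoms)
F1 = F0 ∪ {clear(a), clear(d), clear(e), holds(a), holds(e), near(d)}  (12 atoms)
goal ⊆ F1  ⇒  h_max = 1

1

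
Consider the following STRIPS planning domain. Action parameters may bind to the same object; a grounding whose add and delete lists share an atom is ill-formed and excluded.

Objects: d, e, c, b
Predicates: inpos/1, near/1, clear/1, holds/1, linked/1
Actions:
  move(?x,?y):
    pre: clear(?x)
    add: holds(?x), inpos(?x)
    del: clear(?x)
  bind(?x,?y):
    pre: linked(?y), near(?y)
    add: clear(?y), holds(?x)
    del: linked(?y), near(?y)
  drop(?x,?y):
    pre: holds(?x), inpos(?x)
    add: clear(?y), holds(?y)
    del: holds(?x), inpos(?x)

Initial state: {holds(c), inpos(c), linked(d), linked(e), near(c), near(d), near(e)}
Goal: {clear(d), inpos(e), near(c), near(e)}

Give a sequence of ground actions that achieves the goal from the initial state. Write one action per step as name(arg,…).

1. bind(d,d)  →  {clear(d), holds(c), holds(d), inpos(c), linked(e), near(c), near(e)}
2. drop(c,e)  →  {clear(d), clear(e), holds(d), holds(e), linked(e), near(c), near(e)}
3. move(e,d)  →  {clear(d), holds(d), holds(e), inpos(e), linked(e), near(c), near(e)}

bind(d,d); drop(c,e); move(e,d)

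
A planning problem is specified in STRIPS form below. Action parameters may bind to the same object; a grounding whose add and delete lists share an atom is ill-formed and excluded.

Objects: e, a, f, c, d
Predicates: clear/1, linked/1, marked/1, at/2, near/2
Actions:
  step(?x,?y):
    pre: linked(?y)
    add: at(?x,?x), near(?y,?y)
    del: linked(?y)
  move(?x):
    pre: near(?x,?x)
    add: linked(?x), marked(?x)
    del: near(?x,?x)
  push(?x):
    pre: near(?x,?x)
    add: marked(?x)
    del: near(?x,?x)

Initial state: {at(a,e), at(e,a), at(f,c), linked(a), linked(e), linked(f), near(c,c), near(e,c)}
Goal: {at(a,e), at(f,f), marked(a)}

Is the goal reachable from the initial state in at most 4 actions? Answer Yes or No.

1. step(f,a)  →  {at(a,e), at(e,a), at(f,c), at(f,f), linked(e), linked(f), near(a,a), near(c,c), near(e,c)}
2. move(a)  →  {at(a,e), at(e,a), at(f,c), at(f,f), linked(a), linked(e), linked(f), marked(a), near(c,c), near(e,c)}
optimal plan length = 2; 2 ≤ 4

Yes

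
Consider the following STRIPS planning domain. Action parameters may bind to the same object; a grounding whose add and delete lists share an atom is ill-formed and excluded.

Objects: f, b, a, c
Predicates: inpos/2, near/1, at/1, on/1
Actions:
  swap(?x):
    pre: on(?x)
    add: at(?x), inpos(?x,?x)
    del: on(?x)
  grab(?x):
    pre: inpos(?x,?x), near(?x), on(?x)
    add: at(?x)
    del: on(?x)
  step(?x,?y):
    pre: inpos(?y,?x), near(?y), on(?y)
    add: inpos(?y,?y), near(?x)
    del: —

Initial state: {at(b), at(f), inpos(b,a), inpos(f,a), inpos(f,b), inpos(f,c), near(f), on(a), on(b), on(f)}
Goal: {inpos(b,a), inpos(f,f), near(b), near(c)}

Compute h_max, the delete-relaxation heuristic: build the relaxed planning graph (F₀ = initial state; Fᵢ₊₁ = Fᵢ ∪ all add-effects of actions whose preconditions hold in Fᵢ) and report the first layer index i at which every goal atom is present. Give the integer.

F0 = init (10 atoms)
F1 = F0 ∪ {at(a), inpos(a,a), inpos(b,b), inpos(f,f), near(a), near(b), near(c)}  (17 atoms)
goal ⊆ F1  ⇒  h_max = 1

1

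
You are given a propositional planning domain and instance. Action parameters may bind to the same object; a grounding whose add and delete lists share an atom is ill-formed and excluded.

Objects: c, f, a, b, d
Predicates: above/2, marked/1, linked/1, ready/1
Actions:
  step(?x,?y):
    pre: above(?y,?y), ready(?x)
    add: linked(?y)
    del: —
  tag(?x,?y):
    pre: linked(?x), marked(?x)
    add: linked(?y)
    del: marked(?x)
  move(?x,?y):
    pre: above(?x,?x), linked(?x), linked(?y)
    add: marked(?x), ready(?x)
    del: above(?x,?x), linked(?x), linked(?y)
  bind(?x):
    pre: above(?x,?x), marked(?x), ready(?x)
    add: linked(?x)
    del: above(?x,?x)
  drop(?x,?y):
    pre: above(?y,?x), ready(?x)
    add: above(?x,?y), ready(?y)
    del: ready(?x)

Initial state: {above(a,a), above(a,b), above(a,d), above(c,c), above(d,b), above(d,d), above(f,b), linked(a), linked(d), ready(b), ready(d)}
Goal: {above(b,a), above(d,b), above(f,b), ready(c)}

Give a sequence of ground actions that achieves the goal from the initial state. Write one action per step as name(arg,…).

step(b,c); move(c,c); drop(b,a)

1. step(b,c)  →  {above(a,a), above(a,b), above(a,d), above(c,c), above(d,b), above(d,d), above(f,b), linked(a), linked(c), linked(d), ready(b), ready(d)}
2. move(c,c)  →  {above(a,a), above(a,b), above(a,d), above(d,b), above(d,d), above(f,b), linked(a), linked(d), marked(c), ready(b), ready(c), ready(d)}
3. drop(b,a)  →  {above(a,a), above(a,b), above(a,d), above(b,a), above(d,b), above(d,d), above(f,b), linked(a), linked(d), marked(c), ready(a), ready(c), ready(d)}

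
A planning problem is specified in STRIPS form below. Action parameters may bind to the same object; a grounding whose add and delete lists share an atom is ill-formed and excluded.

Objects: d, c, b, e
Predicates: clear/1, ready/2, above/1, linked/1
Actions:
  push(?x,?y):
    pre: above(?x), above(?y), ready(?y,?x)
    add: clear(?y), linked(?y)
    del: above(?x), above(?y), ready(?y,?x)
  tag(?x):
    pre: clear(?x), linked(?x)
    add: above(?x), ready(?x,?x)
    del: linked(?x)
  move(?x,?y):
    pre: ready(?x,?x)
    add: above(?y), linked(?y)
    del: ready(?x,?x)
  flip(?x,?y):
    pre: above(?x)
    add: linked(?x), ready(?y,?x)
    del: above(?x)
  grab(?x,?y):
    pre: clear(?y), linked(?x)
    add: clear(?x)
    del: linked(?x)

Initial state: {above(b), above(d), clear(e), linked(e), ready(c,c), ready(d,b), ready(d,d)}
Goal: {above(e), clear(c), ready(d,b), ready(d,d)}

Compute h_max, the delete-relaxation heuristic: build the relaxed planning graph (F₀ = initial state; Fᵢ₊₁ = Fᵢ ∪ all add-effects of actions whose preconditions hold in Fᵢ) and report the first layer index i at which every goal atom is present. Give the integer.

F0 = init (7 atoms)
F1 = F0 ∪ {above(c), above(e), clear(d), linked(b), linked(c), linked(d), ready(b,b), ready(b,d), ready(c,b), ready(c,d), ready(e,b), ready(e,d), ready(e,e)}  (20 atoms)
F2 = F1 ∪ {clear(b), clear(c), ready(b,c), ready(b,e), ready(c,e), ready(d,c), ready(d,e), ready(e,c)}  (28 atoms)
goal ⊆ F2  ⇒  h_max = 2

2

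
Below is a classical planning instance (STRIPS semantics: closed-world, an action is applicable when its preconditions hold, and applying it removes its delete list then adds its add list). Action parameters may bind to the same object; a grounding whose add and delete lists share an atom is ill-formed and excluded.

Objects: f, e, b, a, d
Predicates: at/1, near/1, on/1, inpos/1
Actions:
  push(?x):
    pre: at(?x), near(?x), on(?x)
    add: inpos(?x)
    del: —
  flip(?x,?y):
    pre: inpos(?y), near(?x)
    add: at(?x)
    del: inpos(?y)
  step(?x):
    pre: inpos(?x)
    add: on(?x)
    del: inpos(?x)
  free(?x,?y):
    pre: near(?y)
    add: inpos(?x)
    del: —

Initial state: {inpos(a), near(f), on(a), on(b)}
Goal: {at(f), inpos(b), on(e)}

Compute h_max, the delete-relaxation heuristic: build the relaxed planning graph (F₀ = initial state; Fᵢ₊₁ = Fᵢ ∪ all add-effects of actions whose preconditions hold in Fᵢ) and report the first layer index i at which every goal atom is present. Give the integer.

F0 = init (4 atoms)
F1 = F0 ∪ {at(f), inpos(b), inpos(d), inpos(e), inpos(f)}  (9 atoms)
F2 = F1 ∪ {on(d), on(e), on(f)}  (12 atoms)
goal ⊆ F2  ⇒  h_max = 2

2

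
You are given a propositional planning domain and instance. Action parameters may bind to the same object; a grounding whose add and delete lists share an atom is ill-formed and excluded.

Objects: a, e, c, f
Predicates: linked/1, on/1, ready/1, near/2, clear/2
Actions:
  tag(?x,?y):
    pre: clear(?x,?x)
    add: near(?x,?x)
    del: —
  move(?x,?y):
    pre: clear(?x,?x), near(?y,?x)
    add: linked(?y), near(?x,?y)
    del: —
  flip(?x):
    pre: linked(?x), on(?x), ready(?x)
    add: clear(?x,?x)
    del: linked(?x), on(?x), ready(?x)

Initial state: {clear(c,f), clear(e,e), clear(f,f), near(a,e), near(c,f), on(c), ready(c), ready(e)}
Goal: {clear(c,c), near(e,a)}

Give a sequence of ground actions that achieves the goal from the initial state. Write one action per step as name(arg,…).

1. move(e,a)  →  {clear(c,f), clear(e,e), clear(f,f), linked(a), near(a,e), near(c,f), near(e,a), on(c), ready(c), ready(e)}
2. move(f,c)  →  {clear(c,f), clear(e,e), clear(f,f), linked(a), linked(c), near(a,e), near(c,f), near(e,a), near(f,c), on(c), ready(c), ready(e)}
3. flip(c)  →  {clear(c,c), clear(c,f), clear(e,e), clear(f,f), linked(a), near(a,e), near(c,f), near(e,a), near(f,c), ready(e)}

move(e,a); move(f,c); flip(c)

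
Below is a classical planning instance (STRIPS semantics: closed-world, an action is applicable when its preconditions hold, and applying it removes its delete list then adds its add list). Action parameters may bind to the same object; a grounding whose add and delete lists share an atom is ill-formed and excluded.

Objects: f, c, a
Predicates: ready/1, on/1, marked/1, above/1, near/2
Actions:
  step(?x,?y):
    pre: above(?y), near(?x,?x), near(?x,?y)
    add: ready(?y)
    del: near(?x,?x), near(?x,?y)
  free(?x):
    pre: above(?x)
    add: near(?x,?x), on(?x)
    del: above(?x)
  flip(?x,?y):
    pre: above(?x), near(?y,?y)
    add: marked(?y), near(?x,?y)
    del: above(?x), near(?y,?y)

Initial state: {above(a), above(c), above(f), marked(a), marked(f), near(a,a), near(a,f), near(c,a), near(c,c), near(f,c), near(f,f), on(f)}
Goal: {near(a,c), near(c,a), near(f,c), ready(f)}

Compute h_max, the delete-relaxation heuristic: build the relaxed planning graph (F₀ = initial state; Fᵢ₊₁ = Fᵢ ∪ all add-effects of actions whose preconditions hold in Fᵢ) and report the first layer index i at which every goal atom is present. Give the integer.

1

F0 = init (12 atoms)
F1 = F0 ∪ {marked(c), near(a,c), near(c,f), near(f,a), on(a), on(c), ready(a), ready(c), ready(f)}  (21 atoms)
goal ⊆ F1  ⇒  h_max = 1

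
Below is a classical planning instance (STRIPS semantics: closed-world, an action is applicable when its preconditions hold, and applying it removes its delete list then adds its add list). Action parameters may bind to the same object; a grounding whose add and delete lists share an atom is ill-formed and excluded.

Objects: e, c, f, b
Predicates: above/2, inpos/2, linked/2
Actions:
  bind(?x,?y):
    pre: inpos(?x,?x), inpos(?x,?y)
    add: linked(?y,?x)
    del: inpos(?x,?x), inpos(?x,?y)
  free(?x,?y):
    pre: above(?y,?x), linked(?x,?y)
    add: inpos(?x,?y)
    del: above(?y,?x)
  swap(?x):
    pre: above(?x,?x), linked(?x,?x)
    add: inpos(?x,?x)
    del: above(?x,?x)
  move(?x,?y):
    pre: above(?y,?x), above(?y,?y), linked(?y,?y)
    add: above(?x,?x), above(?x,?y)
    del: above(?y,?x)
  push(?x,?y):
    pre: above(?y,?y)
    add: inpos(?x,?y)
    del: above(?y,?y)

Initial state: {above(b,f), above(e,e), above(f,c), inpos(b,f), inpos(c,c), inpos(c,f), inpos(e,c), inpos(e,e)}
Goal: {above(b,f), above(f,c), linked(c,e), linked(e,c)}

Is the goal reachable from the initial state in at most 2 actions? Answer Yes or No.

No

1. bind(e,c)  →  {above(b,f), above(e,e), above(f,c), inpos(b,f), inpos(c,c), inpos(c,f), linked(c,e)}
2. push(c,e)  →  {above(b,f), above(f,c), inpos(b,f), inpos(c,c), inpos(c,e), inpos(c,f), linked(c,e)}
3. bind(c,e)  →  {above(b,f), above(f,c), inpos(b,f), inpos(c,f), linked(c,e), linked(e,c)}
optimal plan length = 3; 3 > 2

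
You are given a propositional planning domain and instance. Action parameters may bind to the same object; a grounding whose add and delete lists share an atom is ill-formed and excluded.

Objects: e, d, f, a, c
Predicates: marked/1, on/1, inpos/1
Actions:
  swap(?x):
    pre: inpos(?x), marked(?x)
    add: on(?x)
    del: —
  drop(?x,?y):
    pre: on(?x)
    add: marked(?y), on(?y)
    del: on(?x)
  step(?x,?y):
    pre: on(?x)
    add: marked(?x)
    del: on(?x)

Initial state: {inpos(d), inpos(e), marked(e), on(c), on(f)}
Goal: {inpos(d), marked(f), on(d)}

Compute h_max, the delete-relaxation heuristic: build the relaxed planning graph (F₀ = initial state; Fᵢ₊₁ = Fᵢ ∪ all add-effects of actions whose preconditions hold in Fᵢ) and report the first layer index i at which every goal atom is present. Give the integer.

F0 = init (5 atoms)
F1 = F0 ∪ {marked(a), marked(c), marked(d), marked(f), on(a), on(d), on(e)}  (12 atoms)
goal ⊆ F1  ⇒  h_max = 1

1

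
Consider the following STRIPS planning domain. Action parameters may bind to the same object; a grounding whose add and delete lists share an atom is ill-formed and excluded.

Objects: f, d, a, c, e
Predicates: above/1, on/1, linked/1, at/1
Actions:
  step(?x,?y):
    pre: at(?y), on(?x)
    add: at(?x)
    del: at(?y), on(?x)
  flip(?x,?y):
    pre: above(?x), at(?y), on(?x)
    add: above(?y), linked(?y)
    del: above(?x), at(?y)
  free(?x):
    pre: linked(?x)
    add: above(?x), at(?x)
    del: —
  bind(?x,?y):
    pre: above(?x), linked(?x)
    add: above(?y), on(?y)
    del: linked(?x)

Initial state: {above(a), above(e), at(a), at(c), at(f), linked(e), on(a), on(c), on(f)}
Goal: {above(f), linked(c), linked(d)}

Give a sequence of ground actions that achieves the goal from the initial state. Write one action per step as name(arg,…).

1. flip(a,f)  →  {above(e), above(f), at(a), at(c), linked(e), linked(f), on(a), on(c), on(f)}
2. bind(f,d)  →  {above(d), above(e), above(f), at(a), at(c), linked(e), on(a), on(c), on(d), on(f)}
3. flip(d,c)  →  {above(c), above(e), above(f), at(a), linked(c), linked(e), on(a), on(c), on(d), on(f)}
4. step(d,a)  →  {above(c), above(e), above(f), at(d), linked(c), linked(e), on(a), on(c), on(f)}
5. flip(c,d)  →  {above(d), above(e), above(f), linked(c), linked(d), linked(e), on(a), on(c), on(f)}

flip(a,f); bind(f,d); flip(d,c); step(d,a); flip(c,d)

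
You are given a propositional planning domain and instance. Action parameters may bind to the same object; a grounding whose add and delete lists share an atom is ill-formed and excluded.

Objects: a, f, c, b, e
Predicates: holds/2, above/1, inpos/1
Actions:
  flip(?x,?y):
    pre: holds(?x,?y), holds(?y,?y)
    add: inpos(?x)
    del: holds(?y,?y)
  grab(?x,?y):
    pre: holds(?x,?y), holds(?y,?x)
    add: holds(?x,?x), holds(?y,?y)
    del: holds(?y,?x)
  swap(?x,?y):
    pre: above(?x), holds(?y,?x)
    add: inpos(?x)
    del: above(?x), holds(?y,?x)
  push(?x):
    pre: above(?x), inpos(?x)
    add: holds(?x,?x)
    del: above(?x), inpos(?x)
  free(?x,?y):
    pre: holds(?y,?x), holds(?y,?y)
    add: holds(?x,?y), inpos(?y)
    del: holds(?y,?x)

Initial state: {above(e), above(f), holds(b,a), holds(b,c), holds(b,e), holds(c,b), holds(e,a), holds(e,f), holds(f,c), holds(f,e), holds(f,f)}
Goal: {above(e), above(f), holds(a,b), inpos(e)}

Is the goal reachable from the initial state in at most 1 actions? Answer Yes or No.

No

1. flip(e,f)  →  {above(e), above(f), holds(b,a), holds(b,c), holds(b,e), holds(c,b), holds(e,a), holds(e,f), holds(f,c), holds(f,e), inpos(e)}
2. grab(c,b)  →  {above(e), above(f), holds(b,a), holds(b,b), holds(b,e), holds(c,b), holds(c,c), holds(e,a), holds(e,f), holds(f,c), holds(f,e), inpos(e)}
3. free(a,b)  →  {above(e), above(f), holds(a,b), holds(b,b), holds(b,e), holds(c,b), holds(c,c), holds(e,a), holds(e,f), holds(f,c), holds(f,e), inpos(b), inpos(e)}
optimal plan length = 3; 3 > 1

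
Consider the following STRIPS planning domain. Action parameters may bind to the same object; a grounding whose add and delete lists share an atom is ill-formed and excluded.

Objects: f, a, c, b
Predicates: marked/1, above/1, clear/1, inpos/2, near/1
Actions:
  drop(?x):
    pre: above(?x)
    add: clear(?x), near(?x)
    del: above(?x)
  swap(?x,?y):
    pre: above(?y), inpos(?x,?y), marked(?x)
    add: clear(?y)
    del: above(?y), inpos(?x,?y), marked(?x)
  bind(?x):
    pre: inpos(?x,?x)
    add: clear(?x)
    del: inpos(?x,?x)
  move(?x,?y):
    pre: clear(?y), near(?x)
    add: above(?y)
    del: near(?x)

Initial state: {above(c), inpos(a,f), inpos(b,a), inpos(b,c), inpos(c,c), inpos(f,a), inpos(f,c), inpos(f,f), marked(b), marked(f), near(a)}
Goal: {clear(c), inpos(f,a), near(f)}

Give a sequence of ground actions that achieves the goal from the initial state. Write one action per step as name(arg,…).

1. drop(c)  →  {clear(c), inpos(a,f), inpos(b,a), inpos(b,c), inpos(c,c), inpos(f,a), inpos(f,c), inpos(f,f), marked(b), marked(f), near(a), near(c)}
2. bind(f)  →  {clear(c), clear(f), inpos(a,f), inpos(b,a), inpos(b,c), inpos(c,c), inpos(f,a), inpos(f,c), marked(b), marked(f), near(a), near(c)}
3. move(a,f)  →  {above(f), clear(c), clear(f), inpos(a,f), inpos(b,a), inpos(b,c), inpos(c,c), inpos(f,a), inpos(f,c), marked(b), marked(f), near(c)}
4. drop(f)  →  {clear(c), clear(f), inpos(a,f), inpos(b,a), inpos(b,c), inpos(c,c), inpos(f,a), inpos(f,c), marked(b), marked(f), near(c), near(f)}

drop(c); bind(f); move(a,f); drop(f)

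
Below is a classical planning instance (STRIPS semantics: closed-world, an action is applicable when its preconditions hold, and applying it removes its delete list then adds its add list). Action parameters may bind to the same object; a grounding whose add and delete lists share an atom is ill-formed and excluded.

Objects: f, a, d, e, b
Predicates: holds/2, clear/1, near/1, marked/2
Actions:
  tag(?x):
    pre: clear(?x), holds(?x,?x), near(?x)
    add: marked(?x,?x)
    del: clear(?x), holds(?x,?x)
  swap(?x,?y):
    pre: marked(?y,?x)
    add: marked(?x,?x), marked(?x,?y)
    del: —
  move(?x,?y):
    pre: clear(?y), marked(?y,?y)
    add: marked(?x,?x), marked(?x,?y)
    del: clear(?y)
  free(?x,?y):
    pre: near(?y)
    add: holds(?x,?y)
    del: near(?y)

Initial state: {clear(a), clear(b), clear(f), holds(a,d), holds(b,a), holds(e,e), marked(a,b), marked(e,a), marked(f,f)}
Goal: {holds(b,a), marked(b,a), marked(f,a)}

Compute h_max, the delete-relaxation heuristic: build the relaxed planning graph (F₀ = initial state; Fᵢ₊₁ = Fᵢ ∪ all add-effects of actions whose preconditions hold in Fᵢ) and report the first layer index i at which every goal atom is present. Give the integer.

2

F0 = init (9 atoms)
F1 = F0 ∪ {marked(a,a), marked(a,e), marked(a,f), marked(b,a), marked(b,b), marked(b,f), marked(d,d), marked(d,f), marked(e,e), marked(e,f)}  (19 atoms)
F2 = F1 ∪ {marked(d,a), marked(d,b), marked(e,b), marked(f,a), marked(f,b), marked(f,d), marked(f,e)}  (26 atoms)
goal ⊆ F2  ⇒  h_max = 2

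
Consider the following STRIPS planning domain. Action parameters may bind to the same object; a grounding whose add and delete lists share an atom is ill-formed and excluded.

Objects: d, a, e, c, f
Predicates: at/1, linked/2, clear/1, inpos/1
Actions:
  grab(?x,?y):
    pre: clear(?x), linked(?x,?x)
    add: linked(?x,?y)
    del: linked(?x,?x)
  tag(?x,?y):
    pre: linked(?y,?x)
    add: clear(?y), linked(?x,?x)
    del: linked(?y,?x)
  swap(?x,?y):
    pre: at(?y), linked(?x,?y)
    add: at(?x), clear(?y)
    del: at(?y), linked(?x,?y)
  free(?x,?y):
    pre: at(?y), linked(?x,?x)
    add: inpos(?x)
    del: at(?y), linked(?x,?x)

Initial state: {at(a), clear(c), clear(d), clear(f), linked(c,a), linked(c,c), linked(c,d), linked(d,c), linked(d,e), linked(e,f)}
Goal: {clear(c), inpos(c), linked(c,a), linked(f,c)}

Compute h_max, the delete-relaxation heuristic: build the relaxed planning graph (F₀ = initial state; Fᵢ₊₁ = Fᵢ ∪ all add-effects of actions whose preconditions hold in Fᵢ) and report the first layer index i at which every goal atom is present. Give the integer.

F0 = init (10 atoms)
F1 = F0 ∪ {at(c), clear(a), clear(e), inpos(c), linked(a,a), linked(c,e), linked(c,f), linked(d,d), linked(e,e), linked(f,f)}  (20 atoms)
F2 = F1 ∪ {at(d), inpos(a), inpos(d), inpos(e), inpos(f), linked(a,c), linked(a,d), linked(a,e), linked(a,f), linked(d,a), linked(d,f), linked(e,a), linked(e,c), linked(e,d), linked(f,a), linked(f,c), linked(f,d), linked(f,e)}  (38 atoms)
goal ⊆ F2  ⇒  h_max = 2

2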